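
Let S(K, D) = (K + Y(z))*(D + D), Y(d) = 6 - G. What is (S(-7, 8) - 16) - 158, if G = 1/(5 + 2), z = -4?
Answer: -1346/7 ≈ -192.29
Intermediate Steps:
G = ⅐ (G = 1/7 = ⅐ ≈ 0.14286)
Y(d) = 41/7 (Y(d) = 6 - 1*⅐ = 6 - ⅐ = 41/7)
S(K, D) = 2*D*(41/7 + K) (S(K, D) = (K + 41/7)*(D + D) = (41/7 + K)*(2*D) = 2*D*(41/7 + K))
(S(-7, 8) - 16) - 158 = ((2/7)*8*(41 + 7*(-7)) - 16) - 158 = ((2/7)*8*(41 - 49) - 16) - 158 = ((2/7)*8*(-8) - 16) - 158 = (-128/7 - 16) - 158 = -240/7 - 158 = -1346/7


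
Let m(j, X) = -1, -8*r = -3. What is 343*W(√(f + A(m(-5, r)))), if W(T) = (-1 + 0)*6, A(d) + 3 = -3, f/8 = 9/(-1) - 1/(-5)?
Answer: -2058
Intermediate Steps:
r = 3/8 (r = -⅛*(-3) = 3/8 ≈ 0.37500)
f = -352/5 (f = 8*(9/(-1) - 1/(-5)) = 8*(9*(-1) - 1*(-⅕)) = 8*(-9 + ⅕) = 8*(-44/5) = -352/5 ≈ -70.400)
A(d) = -6 (A(d) = -3 - 3 = -6)
W(T) = -6 (W(T) = -1*6 = -6)
343*W(√(f + A(m(-5, r)))) = 343*(-6) = -2058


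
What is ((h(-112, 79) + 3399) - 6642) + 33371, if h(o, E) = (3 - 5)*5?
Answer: 30118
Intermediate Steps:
h(o, E) = -10 (h(o, E) = -2*5 = -10)
((h(-112, 79) + 3399) - 6642) + 33371 = ((-10 + 3399) - 6642) + 33371 = (3389 - 6642) + 33371 = -3253 + 33371 = 30118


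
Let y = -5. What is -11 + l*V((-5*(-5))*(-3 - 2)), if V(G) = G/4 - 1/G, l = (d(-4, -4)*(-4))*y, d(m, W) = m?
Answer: 62209/25 ≈ 2488.4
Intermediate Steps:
l = -80 (l = -4*(-4)*(-5) = 16*(-5) = -80)
V(G) = -1/G + G/4 (V(G) = G*(¼) - 1/G = G/4 - 1/G = -1/G + G/4)
-11 + l*V((-5*(-5))*(-3 - 2)) = -11 - 80*(-1/((-5*(-5))*(-3 - 2)) + ((-5*(-5))*(-3 - 2))/4) = -11 - 80*(-1/(25*(-5)) + (25*(-5))/4) = -11 - 80*(-1/(-125) + (¼)*(-125)) = -11 - 80*(-1*(-1/125) - 125/4) = -11 - 80*(1/125 - 125/4) = -11 - 80*(-15621/500) = -11 + 62484/25 = 62209/25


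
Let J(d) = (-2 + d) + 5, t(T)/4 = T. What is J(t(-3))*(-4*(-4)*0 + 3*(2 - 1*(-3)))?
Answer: -135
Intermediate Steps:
t(T) = 4*T
J(d) = 3 + d
J(t(-3))*(-4*(-4)*0 + 3*(2 - 1*(-3))) = (3 + 4*(-3))*(-4*(-4)*0 + 3*(2 - 1*(-3))) = (3 - 12)*(16*0 + 3*(2 + 3)) = -9*(0 + 3*5) = -9*(0 + 15) = -9*15 = -135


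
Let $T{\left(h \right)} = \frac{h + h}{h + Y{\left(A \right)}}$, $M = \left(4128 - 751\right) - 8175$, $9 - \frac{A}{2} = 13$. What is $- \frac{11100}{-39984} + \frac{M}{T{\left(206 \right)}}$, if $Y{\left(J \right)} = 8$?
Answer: $- \frac{855205801}{343196} \approx -2491.9$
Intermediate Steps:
$A = -8$ ($A = 18 - 26 = -8$)
$M = -4798$ ($M = 3377 - 8175 = -4798$)
$T{\left(h \right)} = \frac{2 h}{8 + h}$ ($T{\left(h \right)} = \frac{h + h}{h + 8} = \frac{2 h}{8 + h}$)
$- \frac{11100}{-39984} + \frac{M}{T{\left(206 \right)}} = - \frac{11100}{-39984} - \frac{4798}{2 \cdot 206 \frac{1}{8 + 206}} = \left(-11100\right) \left(- \frac{1}{39984}\right) - \frac{4798}{2 \cdot 206 \cdot \frac{1}{214}} = \frac{925}{3332} - \frac{4798}{2 \cdot 206 \cdot \frac{1}{214}} = \frac{925}{3332} - \frac{4798}{\frac{206}{107}} = \frac{925}{3332} - \frac{256693}{103} = - \frac{855205801}{343196}$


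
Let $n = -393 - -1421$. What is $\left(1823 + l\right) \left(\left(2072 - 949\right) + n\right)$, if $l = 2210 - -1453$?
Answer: $11800386$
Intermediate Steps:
$l = 3663$ ($l = 2210 + 1453 = 3663$)
$n = 1028$ ($n = -393 + 1421 = 1028$)
$\left(1823 + l\right) \left(\left(2072 - 949\right) + n\right) = \left(1823 + 3663\right) \left(\left(2072 - 949\right) + 1028\right) = 5486 \left(1123 + 1028\right) = 5486 \cdot 2151 = 11800386$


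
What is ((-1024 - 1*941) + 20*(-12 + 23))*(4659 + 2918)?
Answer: -13221865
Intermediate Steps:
((-1024 - 1*941) + 20*(-12 + 23))*(4659 + 2918) = ((-1024 - 941) + 20*11)*7577 = (-1965 + 220)*7577 = -1745*7577 = -13221865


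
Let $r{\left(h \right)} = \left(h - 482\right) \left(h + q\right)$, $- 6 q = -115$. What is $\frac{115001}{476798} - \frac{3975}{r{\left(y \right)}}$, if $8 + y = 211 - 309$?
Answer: $\frac{142016036}{869441153} \approx 0.16334$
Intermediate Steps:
$y = -106$ ($y = -8 + \left(211 - 309\right) = -8 - 98 = -106$)
$q = \frac{115}{6}$ ($q = \left(- \frac{1}{6}\right) \left(-115\right) = \frac{115}{6} \approx 19.167$)
$r{\left(h \right)} = \left(-482 + h\right) \left(\frac{115}{6} + h\right)$ ($r{\left(h \right)} = \left(h - 482\right) \left(h + \frac{115}{6}\right) = \left(-482 + h\right) \left(\frac{115}{6} + h\right)$)
$\frac{115001}{476798} - \frac{3975}{r{\left(y \right)}} = \frac{115001}{476798} - \frac{3975}{- \frac{27715}{3} + \left(-106\right)^{2} - - \frac{147181}{3}} = 115001 \cdot \frac{1}{476798} - \frac{3975}{- \frac{27715}{3} + 11236 + \frac{147181}{3}} = \frac{115001}{476798} - \frac{3975}{51058} = \frac{142016036}{869441153}$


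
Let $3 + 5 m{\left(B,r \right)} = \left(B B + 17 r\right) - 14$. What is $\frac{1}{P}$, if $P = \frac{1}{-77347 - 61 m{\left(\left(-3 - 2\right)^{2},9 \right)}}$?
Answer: $- \frac{433156}{5} \approx -86631.0$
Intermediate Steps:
$m{\left(B,r \right)} = - \frac{17}{5} + \frac{B^{2}}{5} + \frac{17 r}{5}$ ($m{\left(B,r \right)} = - \frac{3}{5} + \frac{\left(B B + 17 r\right) - 14}{5} = - \frac{3}{5} + \frac{\left(B^{2} + 17 r\right) - 14}{5} = - \frac{3}{5} + \frac{-14 + B^{2} + 17 r}{5} = - \frac{3}{5} + \left(- \frac{14}{5} + \frac{B^{2}}{5} + \frac{17 r}{5}\right) = - \frac{17}{5} + \frac{B^{2}}{5} + \frac{17 r}{5}$)
$P = - \frac{5}{433156}$ ($P = \frac{1}{-77347 - 61 \left(- \frac{17}{5} + \frac{\left(\left(-3 - 2\right)^{2}\right)^{2}}{5} + \frac{17}{5} \cdot 9\right)} = \frac{1}{-77347 - 61 \left(- \frac{17}{5} + \frac{\left(\left(-5\right)^{2}\right)^{2}}{5} + \frac{153}{5}\right)} = \frac{1}{-77347 - 61 \left(- \frac{17}{5} + \frac{25^{2}}{5} + \frac{153}{5}\right)} = \frac{1}{-77347 - 61 \left(- \frac{17}{5} + \frac{1}{5} \cdot 625 + \frac{153}{5}\right)} = \frac{1}{-77347 - 61 \left(- \frac{17}{5} + 125 + \frac{153}{5}\right)} = \frac{1}{-77347 - \frac{46421}{5}} = \frac{1}{- \frac{433156}{5}} = - \frac{5}{433156} \approx -1.1543 \cdot 10^{-5}$)
$\frac{1}{P} = \frac{1}{- \frac{5}{433156}} = - \frac{433156}{5}$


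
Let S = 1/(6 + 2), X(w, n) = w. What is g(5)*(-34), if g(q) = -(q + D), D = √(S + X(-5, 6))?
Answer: 170 + 17*I*√78/2 ≈ 170.0 + 75.07*I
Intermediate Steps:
S = ⅛ (S = 1/8 = ⅛ ≈ 0.12500)
D = I*√78/4 (D = √(⅛ - 5) = √(-39/8) = I*√78/4 ≈ 2.2079*I)
g(q) = -q - I*√78/4 (g(q) = -(q + I*√78/4) = -q - I*√78/4)
g(5)*(-34) = (-1*5 - I*√78/4)*(-34) = (-5 - I*√78/4)*(-34) = 170 + 17*I*√78/2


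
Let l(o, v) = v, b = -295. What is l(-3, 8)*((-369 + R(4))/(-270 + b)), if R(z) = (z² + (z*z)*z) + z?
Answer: 456/113 ≈ 4.0354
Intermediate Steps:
R(z) = z + z² + z³ (R(z) = (z² + z²*z) + z = (z² + z³) + z = z + z² + z³)
l(-3, 8)*((-369 + R(4))/(-270 + b)) = 8*((-369 + 4*(1 + 4 + 4²))/(-270 - 295)) = 8*((-369 + 4*(1 + 4 + 16))/(-565)) = 8*((-369 + 4*21)*(-1/565)) = 8*((-369 + 84)*(-1/565)) = 8*(-285*(-1/565)) = 8*(57/113) = 456/113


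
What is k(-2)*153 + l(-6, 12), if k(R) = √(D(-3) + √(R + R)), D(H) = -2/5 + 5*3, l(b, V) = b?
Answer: -6 + 153*√(365 + 50*I)/5 ≈ 579.98 + 39.949*I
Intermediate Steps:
D(H) = 73/5 (D(H) = -2*⅕ + 15 = -⅖ + 15 = 73/5)
k(R) = √(73/5 + √2*√R) (k(R) = √(73/5 + √(R + R)) = √(73/5 + √(2*R)) = √(73/5 + √2*√R))
k(-2)*153 + l(-6, 12) = (√(365 + 25*√2*√(-2))/5)*153 - 6 = (√(365 + 25*√2*(I*√2))/5)*153 - 6 = (√(365 + 50*I)/5)*153 - 6 = 153*√(365 + 50*I)/5 - 6 = -6 + 153*√(365 + 50*I)/5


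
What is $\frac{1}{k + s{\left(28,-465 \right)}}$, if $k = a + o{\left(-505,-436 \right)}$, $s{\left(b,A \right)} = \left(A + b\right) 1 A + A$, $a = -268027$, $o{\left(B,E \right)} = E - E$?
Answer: $- \frac{1}{65287} \approx -1.5317 \cdot 10^{-5}$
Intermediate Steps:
$o{\left(B,E \right)} = 0$
$s{\left(b,A \right)} = A + A \left(A + b\right)$ ($s{\left(b,A \right)} = \left(A + b\right) A + A = A \left(A + b\right) + A = A + A \left(A + b\right)$)
$k = -268027$ ($k = -268027 + 0 = -268027$)
$\frac{1}{k + s{\left(28,-465 \right)}} = \frac{1}{-268027 - 465 \left(1 - 465 + 28\right)} = \frac{1}{-268027 - -202740} = \frac{1}{-268027 + 202740} = \frac{1}{-65287} = - \frac{1}{65287}$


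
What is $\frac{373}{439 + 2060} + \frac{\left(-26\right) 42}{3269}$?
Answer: $- \frac{215653}{1167033} \approx -0.18479$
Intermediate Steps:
$\frac{373}{439 + 2060} + \frac{\left(-26\right) 42}{3269} = \frac{373}{2499} - \frac{156}{467} = - \frac{215653}{1167033}$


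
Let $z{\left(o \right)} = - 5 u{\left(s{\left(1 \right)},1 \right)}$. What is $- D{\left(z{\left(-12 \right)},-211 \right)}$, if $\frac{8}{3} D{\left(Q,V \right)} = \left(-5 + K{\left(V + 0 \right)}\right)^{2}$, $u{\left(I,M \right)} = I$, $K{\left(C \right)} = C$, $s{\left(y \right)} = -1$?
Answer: $-17496$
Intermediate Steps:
$z{\left(o \right)} = 5$ ($z{\left(o \right)} = \left(-5\right) \left(-1\right) = 5$)
$D{\left(Q,V \right)} = \frac{3 \left(-5 + V\right)^{2}}{8}$ ($D{\left(Q,V \right)} = \frac{3 \left(-5 + \left(V + 0\right)\right)^{2}}{8} = \frac{3 \left(-5 + V\right)^{2}}{8}$)
$- D{\left(z{\left(-12 \right)},-211 \right)} = - \frac{3 \left(-5 - 211\right)^{2}}{8} = - \frac{3 \left(-216\right)^{2}}{8} = - \frac{3 \cdot 46656}{8} = \left(-1\right) 17496 = -17496$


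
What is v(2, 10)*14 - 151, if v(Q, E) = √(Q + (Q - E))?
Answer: -151 + 14*I*√6 ≈ -151.0 + 34.293*I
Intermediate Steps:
v(Q, E) = √(-E + 2*Q)
v(2, 10)*14 - 151 = √(-1*10 + 2*2)*14 - 151 = √(-10 + 4)*14 - 151 = √(-6)*14 - 151 = (I*√6)*14 - 151 = 14*I*√6 - 151 = -151 + 14*I*√6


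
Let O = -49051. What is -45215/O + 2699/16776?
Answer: 890915489/822879576 ≈ 1.0827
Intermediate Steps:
-45215/O + 2699/16776 = -45215/(-49051) + 2699/16776 = -45215*(-1/49051) + 2699*(1/16776) = 45215/49051 + 2699/16776 = 890915489/822879576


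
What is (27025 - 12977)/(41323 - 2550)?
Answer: 14048/38773 ≈ 0.36231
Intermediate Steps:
(27025 - 12977)/(41323 - 2550) = 14048/38773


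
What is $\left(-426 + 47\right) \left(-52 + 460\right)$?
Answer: $-154632$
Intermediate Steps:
$\left(-426 + 47\right) \left(-52 + 460\right) = \left(-379\right) 408 = -154632$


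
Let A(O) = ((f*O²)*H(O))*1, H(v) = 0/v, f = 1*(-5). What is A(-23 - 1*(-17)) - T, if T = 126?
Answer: -126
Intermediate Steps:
f = -5
H(v) = 0
A(O) = 0 (A(O) = (-5*O²*0)*1 = 0*1 = 0)
A(-23 - 1*(-17)) - T = 0 - 1*126 = 0 - 126 = -126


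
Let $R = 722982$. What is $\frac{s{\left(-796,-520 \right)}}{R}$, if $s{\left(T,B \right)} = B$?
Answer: $- \frac{20}{27807} \approx -0.00071924$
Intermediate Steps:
$\frac{s{\left(-796,-520 \right)}}{R} = - \frac{520}{722982} = \left(-520\right) \frac{1}{722982} = - \frac{20}{27807}$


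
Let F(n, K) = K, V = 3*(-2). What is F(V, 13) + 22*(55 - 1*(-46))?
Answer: 2235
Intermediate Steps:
V = -6
F(V, 13) + 22*(55 - 1*(-46)) = 13 + 22*(55 - 1*(-46)) = 13 + 22*(55 + 46) = 13 + 22*101 = 13 + 2222 = 2235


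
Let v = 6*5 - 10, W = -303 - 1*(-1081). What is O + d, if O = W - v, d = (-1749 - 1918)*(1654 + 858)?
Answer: -9210746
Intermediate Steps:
W = 778 (W = -303 + 1081 = 778)
d = -9211504 (d = -3667*2512 = -9211504)
v = 20 (v = 30 - 10 = 20)
O = 758 (O = 778 - 1*20 = 778 - 20 = 758)
O + d = 758 - 9211504 = -9210746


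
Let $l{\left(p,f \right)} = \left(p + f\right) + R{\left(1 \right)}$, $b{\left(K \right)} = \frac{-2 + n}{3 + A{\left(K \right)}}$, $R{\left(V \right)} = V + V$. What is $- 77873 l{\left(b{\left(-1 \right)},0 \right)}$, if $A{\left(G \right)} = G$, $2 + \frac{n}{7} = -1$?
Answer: $\frac{1479587}{2} \approx 7.3979 \cdot 10^{5}$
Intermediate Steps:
$n = -21$ ($n = -14 + 7 \left(-1\right) = -14 - 7 = -21$)
$R{\left(V \right)} = 2 V$
$b{\left(K \right)} = - \frac{23}{3 + K}$ ($b{\left(K \right)} = \frac{-2 - 21}{3 + K} = - \frac{23}{3 + K}$)
$l{\left(p,f \right)} = 2 + f + p$ ($l{\left(p,f \right)} = \left(p + f\right) + 2 \cdot 1 = \left(f + p\right) + 2 = 2 + f + p$)
$- 77873 l{\left(b{\left(-1 \right)},0 \right)} = - 77873 \left(2 + 0 - \frac{23}{3 - 1}\right) = - 77873 \left(2 + 0 - \frac{23}{2}\right) = \left(-77873\right) \left(- \frac{19}{2}\right) = \frac{1479587}{2}$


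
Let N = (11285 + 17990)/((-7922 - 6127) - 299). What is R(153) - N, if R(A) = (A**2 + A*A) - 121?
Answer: 670037831/14348 ≈ 46699.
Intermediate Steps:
R(A) = -121 + 2*A**2 (R(A) = (A**2 + A**2) - 121 = 2*A**2 - 121 = -121 + 2*A**2)
N = -29275/14348 (N = 29275/(-14049 - 299) = 29275/(-14348) = 29275*(-1/14348) = -29275/14348 ≈ -2.0404)
R(153) - N = (-121 + 2*153**2) - 1*(-29275/14348) = (-121 + 2*23409) + 29275/14348 = (-121 + 46818) + 29275/14348 = 46697 + 29275/14348 = 670037831/14348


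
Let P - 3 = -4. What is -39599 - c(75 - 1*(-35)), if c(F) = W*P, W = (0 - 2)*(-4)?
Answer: -39591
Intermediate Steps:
P = -1 (P = 3 - 4 = -1)
W = 8 (W = -2*(-4) = 8)
c(F) = -8 (c(F) = 8*(-1) = -8)
-39599 - c(75 - 1*(-35)) = -39599 - 1*(-8) = -39599 + 8 = -39591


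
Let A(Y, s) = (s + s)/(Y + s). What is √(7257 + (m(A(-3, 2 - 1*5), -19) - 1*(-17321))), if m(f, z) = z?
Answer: √24559 ≈ 156.71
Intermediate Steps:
A(Y, s) = 2*s/(Y + s) (A(Y, s) = (2*s)/(Y + s) = 2*s/(Y + s))
√(7257 + (m(A(-3, 2 - 1*5), -19) - 1*(-17321))) = √(7257 + (-19 - 1*(-17321))) = √(7257 + (-19 + 17321)) = √(7257 + 17302) = √24559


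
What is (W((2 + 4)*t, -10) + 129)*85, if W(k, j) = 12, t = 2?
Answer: 11985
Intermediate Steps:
(W((2 + 4)*t, -10) + 129)*85 = (12 + 129)*85 = 141*85 = 11985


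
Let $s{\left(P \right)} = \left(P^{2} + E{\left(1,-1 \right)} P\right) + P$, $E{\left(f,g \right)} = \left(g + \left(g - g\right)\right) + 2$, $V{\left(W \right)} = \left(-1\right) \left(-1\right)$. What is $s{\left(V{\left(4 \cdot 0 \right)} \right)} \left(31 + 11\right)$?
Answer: $126$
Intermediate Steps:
$V{\left(W \right)} = 1$
$E{\left(f,g \right)} = 2 + g$ ($E{\left(f,g \right)} = \left(g + 0\right) + 2 = g + 2 = 2 + g$)
$s{\left(P \right)} = P^{2} + 2 P$ ($s{\left(P \right)} = \left(P^{2} + \left(2 - 1\right) P\right) + P = \left(P^{2} + 1 P\right) + P = \left(P^{2} + P\right) + P = \left(P + P^{2}\right) + P = P^{2} + 2 P$)
$s{\left(V{\left(4 \cdot 0 \right)} \right)} \left(31 + 11\right) = 1 \left(2 + 1\right) \left(31 + 11\right) = 1 \cdot 3 \cdot 42 = 3 \cdot 42 = 126$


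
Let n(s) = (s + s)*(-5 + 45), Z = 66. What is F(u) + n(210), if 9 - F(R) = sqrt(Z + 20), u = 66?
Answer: 16809 - sqrt(86) ≈ 16800.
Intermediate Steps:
F(R) = 9 - sqrt(86) (F(R) = 9 - sqrt(66 + 20) = 9 - sqrt(86))
n(s) = 80*s (n(s) = (2*s)*40 = 80*s)
F(u) + n(210) = (9 - sqrt(86)) + 80*210 = (9 - sqrt(86)) + 16800 = 16809 - sqrt(86)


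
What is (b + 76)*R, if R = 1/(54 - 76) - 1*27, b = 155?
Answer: -12495/2 ≈ -6247.5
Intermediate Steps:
R = -595/22 (R = 1/(-22) - 27 = -1/22 - 27 = -595/22 ≈ -27.045)
(b + 76)*R = (155 + 76)*(-595/22) = 231*(-595/22) = -12495/2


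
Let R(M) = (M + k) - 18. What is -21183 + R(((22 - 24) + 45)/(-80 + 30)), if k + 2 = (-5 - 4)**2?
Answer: -1056143/50 ≈ -21123.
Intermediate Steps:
k = 79 (k = -2 + (-5 - 4)**2 = -2 + (-9)**2 = -2 + 81 = 79)
R(M) = 61 + M (R(M) = (M + 79) - 18 = (79 + M) - 18 = 61 + M)
-21183 + R(((22 - 24) + 45)/(-80 + 30)) = -21183 + (61 + ((22 - 24) + 45)/(-80 + 30)) = -21183 + (61 + (-2 + 45)/(-50)) = -21183 + (61 + 43*(-1/50)) = -21183 + (61 - 43/50) = -21183 + 3007/50 = -1056143/50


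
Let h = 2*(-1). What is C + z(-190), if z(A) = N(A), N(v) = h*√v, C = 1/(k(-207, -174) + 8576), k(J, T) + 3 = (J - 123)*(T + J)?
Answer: 1/134303 - 2*I*√190 ≈ 7.4459e-6 - 27.568*I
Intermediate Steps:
h = -2
k(J, T) = -3 + (-123 + J)*(J + T) (k(J, T) = -3 + (J - 123)*(T + J) = -3 + (-123 + J)*(J + T))
C = 1/134303 (C = 1/((-3 + (-207)² - 123*(-207) - 123*(-174) - 207*(-174)) + 8576) = 1/((-3 + 42849 + 25461 + 21402 + 36018) + 8576) = 1/(125727 + 8576) = 1/134303 ≈ 7.4459e-6)
N(v) = -2*√v
z(A) = -2*√A
C + z(-190) = 1/134303 - 2*I*√190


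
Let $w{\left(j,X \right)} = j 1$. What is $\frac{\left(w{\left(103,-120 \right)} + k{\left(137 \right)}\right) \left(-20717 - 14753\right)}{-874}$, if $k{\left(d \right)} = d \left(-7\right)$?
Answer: $- \frac{15181160}{437} \approx -34740.0$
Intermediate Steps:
$w{\left(j,X \right)} = j$
$k{\left(d \right)} = - 7 d$
$\frac{\left(w{\left(103,-120 \right)} + k{\left(137 \right)}\right) \left(-20717 - 14753\right)}{-874} = \frac{\left(103 - 959\right) \left(-20717 - 14753\right)}{-874} = \left(103 - 959\right) \left(-35470\right) \left(- \frac{1}{874}\right) = \left(-856\right) \left(-35470\right) \left(- \frac{1}{874}\right) = 30362320 \left(- \frac{1}{874}\right) = - \frac{15181160}{437}$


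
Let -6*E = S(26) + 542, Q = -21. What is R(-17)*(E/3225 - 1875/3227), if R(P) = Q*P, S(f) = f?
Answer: -323970581/1486725 ≈ -217.91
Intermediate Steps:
E = -284/3 (E = -(26 + 542)/6 = -⅙*568 = -284/3 ≈ -94.667)
R(P) = -21*P
R(-17)*(E/3225 - 1875/3227) = (-21*(-17))*(-284/3/3225 - 1875/3227) = 357*(-284/3*1/3225 - 1875*1/3227) = 357*(-284/9675 - 1875/3227) = 357*(-19057093/31221225) = -323970581/1486725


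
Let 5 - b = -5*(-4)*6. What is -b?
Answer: 115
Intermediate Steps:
b = -115 (b = 5 - (-5*(-4))*6 = 5 - 20*6 = 5 - 1*120 = 5 - 120 = -115)
-b = -1*(-115) = 115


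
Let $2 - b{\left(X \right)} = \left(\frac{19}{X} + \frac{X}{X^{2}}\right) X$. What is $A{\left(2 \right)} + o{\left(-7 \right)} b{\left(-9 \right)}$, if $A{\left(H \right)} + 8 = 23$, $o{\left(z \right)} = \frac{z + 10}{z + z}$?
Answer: $\frac{132}{7} \approx 18.857$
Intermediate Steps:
$o{\left(z \right)} = \frac{10 + z}{2 z}$
$A{\left(H \right)} = 15$ ($A{\left(H \right)} = -8 + 23 = 15$)
$b{\left(X \right)} = -18$ ($b{\left(X \right)} = 2 - \left(\frac{19}{X} + \frac{X}{X^{2}}\right) X = 2 - \left(\frac{19}{X} + \frac{1}{X}\right) X = 2 - \frac{20}{X} X = 2 - 20 = -18$)
$A{\left(2 \right)} + o{\left(-7 \right)} b{\left(-9 \right)} = 15 + \frac{10 - 7}{2 \left(-7\right)} \left(-18\right) = 15 + \frac{1}{2} \left(- \frac{1}{7}\right) 3 \left(-18\right) = 15 - - \frac{27}{7} = 15 + \frac{27}{7} = \frac{132}{7}$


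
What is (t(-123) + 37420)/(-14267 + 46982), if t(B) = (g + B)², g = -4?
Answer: 53549/32715 ≈ 1.6368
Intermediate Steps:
t(B) = (-4 + B)²
(t(-123) + 37420)/(-14267 + 46982) = ((-4 - 123)² + 37420)/(-14267 + 46982) = ((-127)² + 37420)/32715 = (16129 + 37420)*(1/32715) = 53549*(1/32715) = 53549/32715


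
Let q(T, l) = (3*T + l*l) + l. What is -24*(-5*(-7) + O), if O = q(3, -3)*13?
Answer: -5520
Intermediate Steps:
q(T, l) = l + l² + 3*T (q(T, l) = (3*T + l²) + l = (l² + 3*T) + l = l + l² + 3*T)
O = 195 (O = (-3 + (-3)² + 3*3)*13 = (-3 + 9 + 9)*13 = 15*13 = 195)
-24*(-5*(-7) + O) = -24*(-5*(-7) + 195) = -24*(35 + 195) = -24*230 = -5520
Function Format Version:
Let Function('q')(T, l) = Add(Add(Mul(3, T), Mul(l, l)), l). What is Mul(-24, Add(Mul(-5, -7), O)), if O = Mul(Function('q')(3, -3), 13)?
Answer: -5520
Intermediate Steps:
Function('q')(T, l) = Add(l, Pow(l, 2), Mul(3, T)) (Function('q')(T, l) = Add(Add(Mul(3, T), Pow(l, 2)), l) = Add(Add(Pow(l, 2), Mul(3, T)), l) = Add(l, Pow(l, 2), Mul(3, T)))
O = 195 (O = Mul(Add(-3, Pow(-3, 2), Mul(3, 3)), 13) = Mul(Add(-3, 9, 9), 13) = Mul(15, 13) = 195)
Mul(-24, Add(Mul(-5, -7), O)) = Mul(-24, Add(Mul(-5, -7), 195)) = Mul(-24, Add(35, 195)) = Mul(-24, 230) = -5520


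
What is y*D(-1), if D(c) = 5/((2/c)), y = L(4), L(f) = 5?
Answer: -25/2 ≈ -12.500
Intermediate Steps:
y = 5
D(c) = 5*c/2 (D(c) = 5*(c/2) = 5*c/2)
y*D(-1) = 5*((5/2)*(-1)) = 5*(-5/2) = -25/2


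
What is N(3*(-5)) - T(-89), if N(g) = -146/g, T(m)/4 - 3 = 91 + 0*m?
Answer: -5494/15 ≈ -366.27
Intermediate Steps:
T(m) = 376 (T(m) = 12 + 4*(91 + 0*m) = 12 + 4*(91 + 0) = 12 + 4*91 = 12 + 364 = 376)
N(3*(-5)) - T(-89) = -146/(3*(-5)) - 1*376 = -146/(-15) - 376 = -146*(-1/15) - 376 = 146/15 - 376 = -5494/15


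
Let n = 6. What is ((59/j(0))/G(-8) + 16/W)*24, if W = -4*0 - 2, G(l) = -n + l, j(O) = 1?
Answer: -2052/7 ≈ -293.14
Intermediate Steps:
G(l) = -6 + l (G(l) = -1*6 + l = -6 + l)
W = -2 (W = 0 - 2 = -2)
((59/j(0))/G(-8) + 16/W)*24 = ((59/1)/(-6 - 8) + 16/(-2))*24 = ((59*1)/(-14) + 16*(-1/2))*24 = (59*(-1/14) - 8)*24 = (-59/14 - 8)*24 = -171/14*24 = -2052/7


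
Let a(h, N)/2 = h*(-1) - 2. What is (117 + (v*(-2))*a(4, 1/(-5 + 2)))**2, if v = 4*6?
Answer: 480249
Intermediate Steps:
v = 24
a(h, N) = -4 - 2*h (a(h, N) = 2*(h*(-1) - 2) = 2*(-h - 2) = 2*(-2 - h) = -4 - 2*h)
(117 + (v*(-2))*a(4, 1/(-5 + 2)))**2 = (117 + (24*(-2))*(-4 - 2*4))**2 = (117 - 48*(-4 - 8))**2 = (117 - 48*(-12))**2 = (117 + 576)**2 = 693**2 = 480249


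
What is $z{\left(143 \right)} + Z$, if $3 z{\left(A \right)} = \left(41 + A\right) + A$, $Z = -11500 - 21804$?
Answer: $-33195$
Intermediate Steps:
$Z = -33304$ ($Z = -11500 - 21804 = -33304$)
$z{\left(A \right)} = \frac{41}{3} + \frac{2 A}{3}$ ($z{\left(A \right)} = \frac{\left(41 + A\right) + A}{3} = \frac{41 + 2 A}{3} = \frac{41}{3} + \frac{2 A}{3}$)
$z{\left(143 \right)} + Z = \left(\frac{41}{3} + \frac{2}{3} \cdot 143\right) - 33304 = \left(\frac{41}{3} + \frac{286}{3}\right) - 33304 = 109 - 33304 = -33195$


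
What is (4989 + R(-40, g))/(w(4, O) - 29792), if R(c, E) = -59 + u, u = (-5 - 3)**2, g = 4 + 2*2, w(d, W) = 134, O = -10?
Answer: -2497/14829 ≈ -0.16839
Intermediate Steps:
g = 8 (g = 4 + 4 = 8)
u = 64 (u = (-8)**2 = 64)
R(c, E) = 5 (R(c, E) = -59 + 64 = 5)
(4989 + R(-40, g))/(w(4, O) - 29792) = (4989 + 5)/(134 - 29792) = 4994/(-29658) = 4994*(-1/29658) = -2497/14829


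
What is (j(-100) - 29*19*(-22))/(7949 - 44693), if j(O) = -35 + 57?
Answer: -506/1531 ≈ -0.33050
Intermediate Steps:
j(O) = 22
(j(-100) - 29*19*(-22))/(7949 - 44693) = (22 - 29*19*(-22))/(7949 - 44693) = (22 - 551*(-22))/(-36744) = (22 + 12122)*(-1/36744) = 12144*(-1/36744) = -506/1531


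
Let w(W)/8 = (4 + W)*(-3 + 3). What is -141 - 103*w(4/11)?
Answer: -141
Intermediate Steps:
w(W) = 0 (w(W) = 8*((4 + W)*(-3 + 3)) = 8*((4 + W)*0) = 8*0 = 0)
-141 - 103*w(4/11) = -141 - 103*0 = -141 + 0 = -141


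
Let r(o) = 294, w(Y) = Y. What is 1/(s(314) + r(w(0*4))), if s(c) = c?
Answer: 1/608 ≈ 0.0016447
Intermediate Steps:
1/(s(314) + r(w(0*4))) = 1/(314 + 294) = 1/608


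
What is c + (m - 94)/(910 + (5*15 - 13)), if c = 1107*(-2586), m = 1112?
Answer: -1391272663/486 ≈ -2.8627e+6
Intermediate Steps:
c = -2862702
c + (m - 94)/(910 + (5*15 - 13)) = -2862702 + (1112 - 94)/(910 + (5*15 - 13)) = -2862702 + 1018/(910 + (75 - 13)) = -2862702 + 1018/(910 + 62) = -2862702 + 1018/972 = -2862702 + (1/972)*1018 = -2862702 + 509/486 = -1391272663/486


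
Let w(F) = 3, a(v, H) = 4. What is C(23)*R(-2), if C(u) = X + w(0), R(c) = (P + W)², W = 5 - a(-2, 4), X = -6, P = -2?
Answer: -3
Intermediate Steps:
W = 1 (W = 5 - 1*4 = 5 - 4 = 1)
R(c) = 1 (R(c) = (-2 + 1)² = (-1)² = 1)
C(u) = -3 (C(u) = -6 + 3 = -3)
C(23)*R(-2) = -3*1 = -3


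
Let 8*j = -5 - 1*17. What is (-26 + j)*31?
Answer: -3565/4 ≈ -891.25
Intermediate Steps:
j = -11/4 (j = (-5 - 1*17)/8 = (-5 - 17)/8 = (⅛)*(-22) = -11/4 ≈ -2.7500)
(-26 + j)*31 = (-26 - 11/4)*31 = -115/4*31 = -3565/4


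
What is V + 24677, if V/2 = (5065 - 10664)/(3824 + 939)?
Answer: 10684123/433 ≈ 24675.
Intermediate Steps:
V = -1018/433 (V = 2*((5065 - 10664)/(3824 + 939)) = 2*(-5599/4763) = 2*(-5599*1/4763) = 2*(-509/433) = -1018/433 ≈ -2.3510)
V + 24677 = -1018/433 + 24677 = 10684123/433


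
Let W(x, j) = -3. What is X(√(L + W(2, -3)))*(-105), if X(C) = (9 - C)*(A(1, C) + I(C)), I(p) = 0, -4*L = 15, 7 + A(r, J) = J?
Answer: 23625/4 - 2520*I*√3 ≈ 5906.3 - 4364.8*I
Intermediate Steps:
A(r, J) = -7 + J
L = -15/4 (L = -¼*15 = -15/4 ≈ -3.7500)
X(C) = (-7 + C)*(9 - C) (X(C) = (9 - C)*((-7 + C) + 0) = (9 - C)*(-7 + C) = (-7 + C)*(9 - C))
X(√(L + W(2, -3)))*(-105) = (-63 - (√(-15/4 - 3))² + 16*√(-15/4 - 3))*(-105) = (-63 - (√(-27/4))² + 16*√(-27/4))*(-105) = (-63 - (3*I*√3/2)² + 16*(3*I*√3/2))*(-105) = (-63 - 1*(-27/4) + 24*I*√3)*(-105) = (-63 + 27/4 + 24*I*√3)*(-105) = (-225/4 + 24*I*√3)*(-105) = 23625/4 - 2520*I*√3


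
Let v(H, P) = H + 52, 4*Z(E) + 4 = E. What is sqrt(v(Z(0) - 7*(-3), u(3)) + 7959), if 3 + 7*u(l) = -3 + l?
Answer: sqrt(8031) ≈ 89.616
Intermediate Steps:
Z(E) = -1 + E/4
u(l) = -6/7 + l/7 (u(l) = -3/7 + (-3 + l)/7 = -3/7 + (-3/7 + l/7) = -6/7 + l/7)
v(H, P) = 52 + H
sqrt(v(Z(0) - 7*(-3), u(3)) + 7959) = sqrt((52 + ((-1 + (1/4)*0) - 7*(-3))) + 7959) = sqrt((52 + ((-1 + 0) + 21)) + 7959) = sqrt((52 + (-1 + 21)) + 7959) = sqrt((52 + 20) + 7959) = sqrt(72 + 7959) = sqrt(8031)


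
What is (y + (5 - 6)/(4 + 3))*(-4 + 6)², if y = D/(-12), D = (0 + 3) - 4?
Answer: -5/21 ≈ -0.23810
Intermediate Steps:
D = -1 (D = 3 - 4 = -1)
y = 1/12 (y = -1/(-12) = -1*(-1/12) = 1/12 ≈ 0.083333)
(y + (5 - 6)/(4 + 3))*(-4 + 6)² = (1/12 + (5 - 6)/(4 + 3))*(-4 + 6)² = (1/12 - 1/7)*2² = (1/12 - 1*⅐)*4 = (1/12 - ⅐)*4 = -5/84*4 = -5/21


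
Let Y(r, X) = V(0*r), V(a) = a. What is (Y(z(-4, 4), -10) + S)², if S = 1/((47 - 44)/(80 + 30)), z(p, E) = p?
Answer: 12100/9 ≈ 1344.4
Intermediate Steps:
Y(r, X) = 0 (Y(r, X) = 0*r = 0)
S = 110/3 (S = 1/(3/110) = 110/3 ≈ 36.667)
(Y(z(-4, 4), -10) + S)² = (0 + 110/3)² = (110/3)² = 12100/9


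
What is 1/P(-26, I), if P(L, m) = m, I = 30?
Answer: 1/30 ≈ 0.033333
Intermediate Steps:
1/P(-26, I) = 1/30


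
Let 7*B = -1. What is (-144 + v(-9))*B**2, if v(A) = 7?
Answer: -137/49 ≈ -2.7959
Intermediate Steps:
B = -1/7 (B = (1/7)*(-1) = -1/7 ≈ -0.14286)
(-144 + v(-9))*B**2 = (-144 + 7)*(-1/7)**2 = -137*1/49 = -137/49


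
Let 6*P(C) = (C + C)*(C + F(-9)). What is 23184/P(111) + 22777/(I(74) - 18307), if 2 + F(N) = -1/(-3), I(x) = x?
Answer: 123964993/27659461 ≈ 4.4818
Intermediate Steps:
F(N) = -5/3 (F(N) = -2 - 1/(-3) = -2 - 1*(-⅓) = -2 + ⅓ = -5/3)
P(C) = C*(-5/3 + C)/3 (P(C) = ((C + C)*(C - 5/3))/6 = ((2*C)*(-5/3 + C))/6 = (2*C*(-5/3 + C))/6 = C*(-5/3 + C)/3)
23184/P(111) + 22777/(I(74) - 18307) = 23184/(((⅑)*111*(-5 + 3*111))) + 22777/(74 - 18307) = 23184/(((⅑)*111*(-5 + 333))) + 22777/(-18233) = 23184/(((⅑)*111*328)) + 22777*(-1/18233) = 23184/(12136/3) - 22777/18233 = 23184*(3/12136) - 22777/18233 = 8694/1517 - 22777/18233 = 123964993/27659461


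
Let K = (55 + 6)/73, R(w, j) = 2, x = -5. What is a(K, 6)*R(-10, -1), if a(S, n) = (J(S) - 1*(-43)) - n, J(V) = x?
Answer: 64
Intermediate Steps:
J(V) = -5
K = 61/73 (K = 61*(1/73) = 61/73 ≈ 0.83562)
a(S, n) = 38 - n (a(S, n) = (-5 - 1*(-43)) - n = (-5 + 43) - n = 38 - n)
a(K, 6)*R(-10, -1) = (38 - 1*6)*2 = (38 - 6)*2 = 32*2 = 64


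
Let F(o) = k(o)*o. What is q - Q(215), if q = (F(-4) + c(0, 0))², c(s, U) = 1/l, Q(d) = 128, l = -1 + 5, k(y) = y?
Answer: 2177/16 ≈ 136.06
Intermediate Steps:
l = 4
F(o) = o² (F(o) = o*o = o²)
c(s, U) = ¼ (c(s, U) = 1/4 = ¼)
q = 4225/16 (q = ((-4)² + ¼)² = (16 + ¼)² = (65/4)² = 4225/16 ≈ 264.06)
q - Q(215) = 4225/16 - 1*128 = 4225/16 - 128 = 2177/16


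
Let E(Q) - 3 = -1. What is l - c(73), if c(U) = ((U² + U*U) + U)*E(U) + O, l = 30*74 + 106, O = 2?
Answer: -19138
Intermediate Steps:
E(Q) = 2 (E(Q) = 3 - 1 = 2)
l = 2326 (l = 2220 + 106 = 2326)
c(U) = 2 + 2*U + 4*U² (c(U) = ((U² + U*U) + U)*2 + 2 = ((U² + U²) + U)*2 + 2 = (2*U² + U)*2 + 2 = (U + 2*U²)*2 + 2 = (2*U + 4*U²) + 2 = 2 + 2*U + 4*U²)
l - c(73) = 2326 - (2 + 2*73 + 4*73²) = 2326 - (2 + 146 + 4*5329) = 2326 - (2 + 146 + 21316) = 2326 - 1*21464 = 2326 - 21464 = -19138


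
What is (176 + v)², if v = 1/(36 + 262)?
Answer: 2750897601/88804 ≈ 30977.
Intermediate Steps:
v = 1/298 ≈ 0.0033557
(176 + v)² = (176 + 1/298)² = (52449/298)² = 2750897601/88804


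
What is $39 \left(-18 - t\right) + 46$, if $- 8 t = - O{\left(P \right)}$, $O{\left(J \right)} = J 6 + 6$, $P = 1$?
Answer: $- \frac{1429}{2} \approx -714.5$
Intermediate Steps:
$O{\left(J \right)} = 6 + 6 J$ ($O{\left(J \right)} = 6 J + 6 = 6 + 6 J$)
$t = \frac{3}{2}$ ($t = - \frac{\left(-1\right) \left(6 + 6 \cdot 1\right)}{8} = - \frac{\left(-1\right) \left(6 + 6\right)}{8} = - \frac{\left(-1\right) 12}{8} = \left(- \frac{1}{8}\right) \left(-12\right) = \frac{3}{2} \approx 1.5$)
$39 \left(-18 - t\right) + 46 = 39 \left(-18 - \frac{3}{2}\right) + 46 = 39 \left(- \frac{39}{2}\right) + 46 = - \frac{1521}{2} + 46 = - \frac{1429}{2}$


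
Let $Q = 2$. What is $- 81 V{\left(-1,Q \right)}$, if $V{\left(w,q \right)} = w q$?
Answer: $162$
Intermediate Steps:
$V{\left(w,q \right)} = q w$
$- 81 V{\left(-1,Q \right)} = - 81 \cdot 2 \left(-1\right) = \left(-81\right) \left(-2\right) = 162$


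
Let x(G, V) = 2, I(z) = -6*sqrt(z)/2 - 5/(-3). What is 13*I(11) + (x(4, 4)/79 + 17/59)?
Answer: 307348/13983 - 39*sqrt(11) ≈ -107.37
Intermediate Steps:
I(z) = 5/3 - 3*sqrt(z) (I(z) = -6*sqrt(z)*(1/2) - 5*(-1/3) = -3*sqrt(z) + 5/3 = 5/3 - 3*sqrt(z))
13*I(11) + (x(4, 4)/79 + 17/59) = 13*(5/3 - 3*sqrt(11)) + (2/79 + 17/59) = (65/3 - 39*sqrt(11)) + (2*(1/79) + 17*(1/59)) = (65/3 - 39*sqrt(11)) + (2/79 + 17/59) = (65/3 - 39*sqrt(11)) + 1461/4661 = 307348/13983 - 39*sqrt(11)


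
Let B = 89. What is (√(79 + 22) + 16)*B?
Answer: 1424 + 89*√101 ≈ 2318.4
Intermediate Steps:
(√(79 + 22) + 16)*B = (√(79 + 22) + 16)*89 = (√101 + 16)*89 = (16 + √101)*89 = 1424 + 89*√101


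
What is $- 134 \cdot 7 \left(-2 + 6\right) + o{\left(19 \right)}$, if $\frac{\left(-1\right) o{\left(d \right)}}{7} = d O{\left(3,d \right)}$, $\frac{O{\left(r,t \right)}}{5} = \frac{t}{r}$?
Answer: $- \frac{23891}{3} \approx -7963.7$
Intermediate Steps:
$O{\left(r,t \right)} = \frac{5 t}{r}$ ($O{\left(r,t \right)} = 5 \frac{t}{r} = \frac{5 t}{r}$)
$o{\left(d \right)} = - \frac{35 d^{2}}{3}$ ($o{\left(d \right)} = - 7 d \frac{5 d}{3} = - 7 \frac{5 d^{2}}{3} = - \frac{35 d^{2}}{3}$)
$- 134 \cdot 7 \left(-2 + 6\right) + o{\left(19 \right)} = - 134 \cdot 7 \left(-2 + 6\right) - \frac{35 \cdot 19^{2}}{3} = - 134 \cdot 7 \cdot 4 - \frac{12635}{3} = \left(-134\right) 28 - \frac{12635}{3} = -3752 - \frac{12635}{3} = - \frac{23891}{3}$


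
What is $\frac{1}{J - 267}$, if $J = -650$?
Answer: $- \frac{1}{917} \approx -0.0010905$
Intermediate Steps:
$\frac{1}{J - 267} = \frac{1}{-650 - 267} = \frac{1}{-917} = - \frac{1}{917}$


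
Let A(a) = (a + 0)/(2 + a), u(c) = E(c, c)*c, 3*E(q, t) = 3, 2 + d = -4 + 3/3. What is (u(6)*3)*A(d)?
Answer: 30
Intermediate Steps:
d = -5 (d = -2 + (-4 + 3/3) = -2 + (-4 + 3*(1/3)) = -2 + (-4 + 1) = -2 - 3 = -5)
E(q, t) = 1 (E(q, t) = (1/3)*3 = 1)
u(c) = c (u(c) = 1*c = c)
A(a) = a/(2 + a)
(u(6)*3)*A(d) = (6*3)*(-5/(2 - 5)) = 18*(-5/(-3)) = 18*(-5*(-1/3)) = 18*(5/3) = 30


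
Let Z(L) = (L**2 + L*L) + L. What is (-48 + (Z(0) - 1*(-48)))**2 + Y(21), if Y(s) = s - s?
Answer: 0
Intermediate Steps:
Y(s) = 0
Z(L) = L + 2*L**2 (Z(L) = (L**2 + L**2) + L = 2*L**2 + L = L + 2*L**2)
(-48 + (Z(0) - 1*(-48)))**2 + Y(21) = (-48 + (0*(1 + 2*0) - 1*(-48)))**2 + 0 = (-48 + (0*(1 + 0) + 48))**2 + 0 = (-48 + (0*1 + 48))**2 + 0 = (-48 + (0 + 48))**2 + 0 = (-48 + 48)**2 + 0 = 0**2 + 0 = 0 + 0 = 0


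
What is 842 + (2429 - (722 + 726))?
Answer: 1823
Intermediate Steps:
842 + (2429 - (722 + 726)) = 842 + (2429 - 1*1448) = 842 + (2429 - 1448) = 842 + 981 = 1823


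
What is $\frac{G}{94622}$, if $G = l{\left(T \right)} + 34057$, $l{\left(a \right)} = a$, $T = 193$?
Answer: $\frac{17125}{47311} \approx 0.36197$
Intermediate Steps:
$G = 34250$ ($G = 193 + 34057 = 34250$)
$\frac{G}{94622} = \frac{34250}{94622} = 34250 \cdot \frac{1}{94622} = \frac{17125}{47311}$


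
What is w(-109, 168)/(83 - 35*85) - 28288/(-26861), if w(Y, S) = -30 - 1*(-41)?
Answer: 81513425/77682012 ≈ 1.0493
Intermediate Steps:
w(Y, S) = 11 (w(Y, S) = -30 + 41 = 11)
w(-109, 168)/(83 - 35*85) - 28288/(-26861) = 11/(83 - 35*85) - 28288/(-26861) = 11/(83 - 2975) - 28288*(-1/26861) = 11/(-2892) + 28288/26861 = 11*(-1/2892) + 28288/26861 = -11/2892 + 28288/26861 = 81513425/77682012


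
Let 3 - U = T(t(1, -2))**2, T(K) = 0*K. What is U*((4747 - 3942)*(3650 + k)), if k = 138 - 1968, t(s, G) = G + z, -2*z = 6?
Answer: 4395300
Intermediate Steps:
z = -3 (z = -1/2*6 = -3)
t(s, G) = -3 + G (t(s, G) = G - 3 = -3 + G)
k = -1830
T(K) = 0
U = 3 (U = 3 - 1*0**2 = 3 - 1*0 = 3 + 0 = 3)
U*((4747 - 3942)*(3650 + k)) = 3*((4747 - 3942)*(3650 - 1830)) = 3*(805*1820) = 3*1465100 = 4395300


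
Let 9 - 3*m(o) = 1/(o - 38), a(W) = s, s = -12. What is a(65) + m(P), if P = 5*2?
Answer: -755/84 ≈ -8.9881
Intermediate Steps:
a(W) = -12
P = 10
m(o) = 3 - 1/(3*(-38 + o)) (m(o) = 3 - 1/(3*(o - 38)) = 3 - 1/(3*(-38 + o)))
a(65) + m(P) = -12 + (-343 + 9*10)/(3*(-38 + 10)) = -12 + (1/3)*(-343 + 90)/(-28) = -12 + (1/3)*(-1/28)*(-253) = -12 + 253/84 = -755/84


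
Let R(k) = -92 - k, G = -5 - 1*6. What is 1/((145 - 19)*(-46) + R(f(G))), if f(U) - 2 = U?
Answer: -1/5879 ≈ -0.00017010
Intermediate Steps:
G = -11 (G = -5 - 6 = -11)
f(U) = 2 + U
1/((145 - 19)*(-46) + R(f(G))) = 1/((145 - 19)*(-46) + (-92 - (2 - 11))) = 1/(126*(-46) + (-92 - 1*(-9))) = 1/(-5796 + (-92 + 9)) = 1/(-5796 - 83) = 1/(-5879) = -1/5879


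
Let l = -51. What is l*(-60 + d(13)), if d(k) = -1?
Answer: 3111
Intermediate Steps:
l*(-60 + d(13)) = -51*(-60 - 1) = -51*(-61) = 3111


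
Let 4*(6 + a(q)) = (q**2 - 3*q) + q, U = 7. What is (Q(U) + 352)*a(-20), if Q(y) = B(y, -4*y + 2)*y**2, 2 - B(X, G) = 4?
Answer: 26416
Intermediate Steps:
B(X, G) = -2 (B(X, G) = 2 - 1*4 = 2 - 4 = -2)
a(q) = -6 - q/2 + q**2/4 (a(q) = -6 + ((q**2 - 3*q) + q)/4 = -6 + (q**2 - 2*q)/4 = -6 + (-q/2 + q**2/4) = -6 - q/2 + q**2/4)
Q(y) = -2*y**2
(Q(U) + 352)*a(-20) = (-2*7**2 + 352)*(-6 - 1/2*(-20) + (1/4)*(-20)**2) = (-2*49 + 352)*(-6 + 10 + (1/4)*400) = (-98 + 352)*(-6 + 10 + 100) = 254*104 = 26416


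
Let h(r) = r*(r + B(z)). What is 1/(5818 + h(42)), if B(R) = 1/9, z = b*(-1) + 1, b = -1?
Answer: 3/22760 ≈ 0.00013181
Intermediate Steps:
z = 2 (z = -1*(-1) + 1 = 1 + 1 = 2)
B(R) = ⅑
h(r) = r*(⅑ + r) (h(r) = r*(r + ⅑) = r*(⅑ + r))
1/(5818 + h(42)) = 1/(5818 + 42*(⅑ + 42)) = 1/(5818 + 42*(379/9)) = 1/(5818 + 5306/3) = 1/(22760/3) = 3/22760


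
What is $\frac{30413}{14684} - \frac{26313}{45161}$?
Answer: $\frac{987101401}{663144124} \approx 1.4885$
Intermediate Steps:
$\frac{30413}{14684} - \frac{26313}{45161} = \frac{987101401}{663144124}$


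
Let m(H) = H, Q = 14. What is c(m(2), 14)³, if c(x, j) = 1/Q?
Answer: 1/2744 ≈ 0.00036443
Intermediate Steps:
c(x, j) = 1/14
c(m(2), 14)³ = (1/14)³ = 1/2744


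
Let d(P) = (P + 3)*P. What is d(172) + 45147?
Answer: 75247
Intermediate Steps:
d(P) = P*(3 + P) (d(P) = (3 + P)*P = P*(3 + P))
d(172) + 45147 = 172*(3 + 172) + 45147 = 172*175 + 45147 = 30100 + 45147 = 75247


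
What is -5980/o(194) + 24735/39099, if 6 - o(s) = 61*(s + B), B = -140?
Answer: 26261725/10713126 ≈ 2.4514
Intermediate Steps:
o(s) = 8546 - 61*s (o(s) = 6 - 61*(s - 140) = 6 - 61*(-140 + s) = 6 - (-8540 + 61*s) = 6 + (8540 - 61*s) = 8546 - 61*s)
-5980/o(194) + 24735/39099 = -5980/(8546 - 61*194) + 24735/39099 = -5980/(8546 - 11834) + 24735*(1/39099) = -5980/(-3288) + 8245/13033 = -5980*(-1/3288) + 8245/13033 = 1495/822 + 8245/13033 = 26261725/10713126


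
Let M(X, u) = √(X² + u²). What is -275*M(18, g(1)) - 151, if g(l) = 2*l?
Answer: -151 - 550*√82 ≈ -5131.5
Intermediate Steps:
-275*M(18, g(1)) - 151 = -275*√(18² + (2*1)²) - 151 = -275*√(324 + 2²) - 151 = -275*√(324 + 4) - 151 = -550*√82 - 151 = -151 - 550*√82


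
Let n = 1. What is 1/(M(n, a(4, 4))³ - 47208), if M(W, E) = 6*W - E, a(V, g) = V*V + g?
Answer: -1/49952 ≈ -2.0019e-5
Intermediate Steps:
a(V, g) = g + V² (a(V, g) = V² + g = g + V²)
M(W, E) = -E + 6*W
1/(M(n, a(4, 4))³ - 47208) = 1/((-(4 + 4²) + 6*1)³ - 47208) = 1/((-(4 + 16) + 6)³ - 47208) = 1/((-1*20 + 6)³ - 47208) = 1/((-20 + 6)³ - 47208) = 1/((-14)³ - 47208) = 1/(-2744 - 47208) = 1/(-49952) = -1/49952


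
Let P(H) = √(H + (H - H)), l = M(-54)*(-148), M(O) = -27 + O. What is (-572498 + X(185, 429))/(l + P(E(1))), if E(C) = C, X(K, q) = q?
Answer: -572069/11989 ≈ -47.716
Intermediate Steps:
l = 11988 (l = (-27 - 54)*(-148) = -81*(-148) = 11988)
P(H) = √H (P(H) = √(H + 0) = √H)
(-572498 + X(185, 429))/(l + P(E(1))) = (-572498 + 429)/(11988 + √1) = -572069/(11988 + 1) = -572069/11989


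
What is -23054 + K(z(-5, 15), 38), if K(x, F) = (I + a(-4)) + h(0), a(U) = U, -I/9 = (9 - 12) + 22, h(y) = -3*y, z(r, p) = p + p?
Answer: -23229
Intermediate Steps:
z(r, p) = 2*p
I = -171 (I = -9*((9 - 12) + 22) = -9*(-3 + 22) = -9*19 = -171)
K(x, F) = -175 (K(x, F) = (-171 - 4) - 3*0 = -175 + 0 = -175)
-23054 + K(z(-5, 15), 38) = -23054 - 175 = -23229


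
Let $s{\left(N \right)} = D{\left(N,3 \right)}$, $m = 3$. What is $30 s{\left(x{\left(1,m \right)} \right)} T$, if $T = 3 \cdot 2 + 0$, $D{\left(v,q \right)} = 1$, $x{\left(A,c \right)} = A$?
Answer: $180$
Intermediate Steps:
$T = 6$ ($T = 6 + 0 = 6$)
$s{\left(N \right)} = 1$
$30 s{\left(x{\left(1,m \right)} \right)} T = 30 \cdot 1 \cdot 6 = 30 \cdot 6 = 180$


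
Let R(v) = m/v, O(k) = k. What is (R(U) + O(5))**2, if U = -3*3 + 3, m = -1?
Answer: 961/36 ≈ 26.694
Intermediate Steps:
U = -6 (U = -9 + 3 = -6)
R(v) = -1/v
(R(U) + O(5))**2 = (-1/(-6) + 5)**2 = (-1*(-1/6) + 5)**2 = (1/6 + 5)**2 = (31/6)**2 = 961/36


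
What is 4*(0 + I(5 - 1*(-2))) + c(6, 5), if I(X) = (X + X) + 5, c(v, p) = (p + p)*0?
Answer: 76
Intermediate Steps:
c(v, p) = 0 (c(v, p) = (2*p)*0 = 0)
I(X) = 5 + 2*X (I(X) = 2*X + 5 = 5 + 2*X)
4*(0 + I(5 - 1*(-2))) + c(6, 5) = 4*(0 + (5 + 2*(5 - 1*(-2)))) + 0 = 4*(0 + (5 + 2*(5 + 2))) + 0 = 4*(0 + (5 + 2*7)) + 0 = 4*(0 + (5 + 14)) + 0 = 4*(0 + 19) + 0 = 4*19 + 0 = 76 + 0 = 76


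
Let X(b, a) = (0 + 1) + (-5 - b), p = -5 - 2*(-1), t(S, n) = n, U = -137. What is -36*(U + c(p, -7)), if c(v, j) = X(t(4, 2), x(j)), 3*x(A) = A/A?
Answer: 5148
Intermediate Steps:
p = -3 (p = -5 + 2 = -3)
x(A) = ⅓ (x(A) = (A/A)/3 = (⅓)*1 = ⅓)
X(b, a) = -4 - b (X(b, a) = 1 + (-5 - b) = -4 - b)
c(v, j) = -6 (c(v, j) = -4 - 1*2 = -4 - 2 = -6)
-36*(U + c(p, -7)) = -36*(-137 - 6) = -36*(-143) = 5148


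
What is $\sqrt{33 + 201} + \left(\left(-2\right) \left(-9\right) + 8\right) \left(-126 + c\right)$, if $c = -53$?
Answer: $-4654 + 3 \sqrt{26} \approx -4638.7$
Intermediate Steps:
$\sqrt{33 + 201} + \left(\left(-2\right) \left(-9\right) + 8\right) \left(-126 + c\right) = \sqrt{33 + 201} + \left(\left(-2\right) \left(-9\right) + 8\right) \left(-126 - 53\right) = \sqrt{234} + \left(18 + 8\right) \left(-179\right) = 3 \sqrt{26} + 26 \left(-179\right) = 3 \sqrt{26} - 4654 = -4654 + 3 \sqrt{26}$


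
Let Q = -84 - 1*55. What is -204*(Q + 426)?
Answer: -58548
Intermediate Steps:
Q = -139 (Q = -84 - 55 = -139)
-204*(Q + 426) = -204*(-139 + 426) = -204*287 = -58548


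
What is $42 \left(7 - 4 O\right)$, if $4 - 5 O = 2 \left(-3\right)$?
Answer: $-42$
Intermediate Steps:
$O = 2$ ($O = \frac{4}{5} - \frac{2 \left(-3\right)}{5} = \frac{4}{5} - - \frac{6}{5} = \frac{4}{5} + \frac{6}{5} = 2$)
$42 \left(7 - 4 O\right) = 42 \left(7 - 8\right) = 42 \left(-1\right) = -42$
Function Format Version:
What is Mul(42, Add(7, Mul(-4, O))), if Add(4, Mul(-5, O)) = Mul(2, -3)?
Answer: -42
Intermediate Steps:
O = 2 (O = Add(Rational(4, 5), Mul(Rational(-1, 5), Mul(2, -3))) = Add(Rational(4, 5), Mul(Rational(-1, 5), -6)) = Add(Rational(4, 5), Rational(6, 5)) = 2)
Mul(42, Add(7, Mul(-4, O))) = Mul(42, Add(7, Mul(-4, 2))) = Mul(42, Add(7, -8)) = Mul(42, -1) = -42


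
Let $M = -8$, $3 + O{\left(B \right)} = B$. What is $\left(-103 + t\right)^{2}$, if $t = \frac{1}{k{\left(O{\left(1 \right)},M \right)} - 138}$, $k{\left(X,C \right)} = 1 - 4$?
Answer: $\frac{210946576}{19881} \approx 10610.0$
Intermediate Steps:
$O{\left(B \right)} = -3 + B$
$k{\left(X,C \right)} = -3$
$t = - \frac{1}{141}$ ($t = \frac{1}{-3 - 138} = \frac{1}{-141} = - \frac{1}{141} \approx -0.0070922$)
$\left(-103 + t\right)^{2} = \left(-103 - \frac{1}{141}\right)^{2} = \left(- \frac{14524}{141}\right)^{2} = \frac{210946576}{19881}$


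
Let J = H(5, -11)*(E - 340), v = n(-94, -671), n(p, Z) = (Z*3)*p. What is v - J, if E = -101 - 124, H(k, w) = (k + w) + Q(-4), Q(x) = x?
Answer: 183572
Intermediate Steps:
n(p, Z) = 3*Z*p (n(p, Z) = (3*Z)*p = 3*Z*p)
H(k, w) = -4 + k + w (H(k, w) = (k + w) - 4 = -4 + k + w)
E = -225
v = 189222 (v = 3*(-671)*(-94) = 189222)
J = 5650 (J = (-4 + 5 - 11)*(-225 - 340) = -10*(-565) = 5650)
v - J = 189222 - 1*5650 = 189222 - 5650 = 183572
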